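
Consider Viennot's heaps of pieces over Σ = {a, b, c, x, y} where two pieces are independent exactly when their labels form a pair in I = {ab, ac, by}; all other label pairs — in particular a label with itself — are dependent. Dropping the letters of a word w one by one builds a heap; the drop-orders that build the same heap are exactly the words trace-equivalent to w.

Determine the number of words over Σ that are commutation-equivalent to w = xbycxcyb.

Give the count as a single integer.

4

piece 0:x — minimal
piece 1:b rests on {0:x}
piece 2:y rests on {0:x}
piece 3:c rests on {1:b, 2:y}
piece 4:x rests on {3:c}
piece 5:c rests on {4:x}
piece 6:y rests on {5:c}
piece 7:b rests on {5:c}
minimal pieces: {0:x}
ways to finish when only these pieces remain (= sum over removing one remaining piece with nothing left below it):
  1 left: {6}→1  {7}→1
  2 left: {6,7}→2
  3 left: {5,6,7}→2
  4 left: {4,5,6,7}→2
  5 left: {3,4,5,6,7}→2
  6 left: {1,3,4,5,6,7}→2  {2,3,4,5,6,7}→2
  placing 0:x first → 4 extensions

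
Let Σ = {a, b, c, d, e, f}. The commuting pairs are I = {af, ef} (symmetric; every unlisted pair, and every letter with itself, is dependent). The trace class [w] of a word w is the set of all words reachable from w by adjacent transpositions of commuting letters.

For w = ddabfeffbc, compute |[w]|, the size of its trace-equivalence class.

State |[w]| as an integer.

0(d) covers ∅
1(d) covers 0:d
2(a) covers 1:d
3(b) covers 2:a
4(f) covers 3:b
5(e) covers 3:b
6(f) covers 4:f
7(f) covers 6:f
8(b) covers 5:e, 7:f
9(c) covers 8:b
floor of heap: 0:d
completions by unplaced set U, small U first (add the entries for U minus each lowest piece of U):
  |U|=1: {9}:1
  |U|=2: {8,9}:1
  |U|=3: {5,8,9}:1  {7,8,9}:1
  |U|=4: {5,7,8,9}:2  {6,7,8,9}:1
  |U|=5: {4,6,7,8,9}:1  {5,6,7,8,9}:3
  |U|=6: {4,5,6,7,8,9}:4
  |U|=7: {3,4,5,6,7,8,9}:4
  |U|=8: {2,3,4,5,6,7,8,9}:4
  start at 0(d): 4

4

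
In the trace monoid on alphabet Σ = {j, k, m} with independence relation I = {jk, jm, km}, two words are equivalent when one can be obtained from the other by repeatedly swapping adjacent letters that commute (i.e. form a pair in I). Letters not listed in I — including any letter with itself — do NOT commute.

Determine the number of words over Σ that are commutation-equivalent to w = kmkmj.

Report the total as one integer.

piece 0:k — minimal
piece 1:m — minimal
piece 2:k rests on {0:k}
piece 3:m rests on {1:m}
piece 4:j — minimal
minimal pieces: {0:k, 1:m, 4:j}
ways to finish when only these pieces remain (= sum over removing one remaining piece with nothing left below it):
  1 left: {2}→1  {3}→1  {4}→1
  2 left: {0,2}→1  {1,3}→1  {2,3}→2  {2,4}→2  {3,4}→2
  3 left: {0,2,3}→3  {0,2,4}→3  {1,2,3}→3  {1,3,4}→3  {2,3,4}→6
  placing 0:k first → 12 extensions
  placing 1:m first → 12 extensions
  placing 4:j first → 6 extensions
total linear extensions = 30

30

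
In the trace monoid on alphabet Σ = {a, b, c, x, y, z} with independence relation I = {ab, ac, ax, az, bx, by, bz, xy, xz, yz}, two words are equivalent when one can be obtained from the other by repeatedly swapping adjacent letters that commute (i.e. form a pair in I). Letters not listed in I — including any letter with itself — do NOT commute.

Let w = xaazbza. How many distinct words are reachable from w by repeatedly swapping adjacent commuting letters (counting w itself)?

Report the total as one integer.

420

piece 0:x — minimal
piece 1:a — minimal
piece 2:a rests on {1:a}
piece 3:z — minimal
piece 4:b — minimal
piece 5:z rests on {3:z}
piece 6:a rests on {2:a}
minimal pieces: {0:x, 1:a, 3:z, 4:b}
ways to finish when only these pieces remain (= sum over removing one remaining piece with nothing left below it):
  1 left: {0}→1  {4}→1  {5}→1  {6}→1
  2 left: {0,4}→2  {0,5}→2  {0,6}→2  {2,6}→1  {3,5}→1  {4,5}→2  {4,6}→2  {5,6}→2
  3 left: {0,2,6}→3  {0,3,5}→3  {0,4,5}→6  {0,4,6}→6  {0,5,6}→6  {1,2,6}→1  {2,4,6}→3  {2,5,6}→3  {3,4,5}→3  {3,5,6}→3  {4,5,6}→6
  4 left: {0,1,2,6}→4  {0,2,4,6}→12  {0,2,5,6}→12  {0,3,4,5}→12  {0,3,5,6}→12  {0,4,5,6}→24  {1,2,4,6}→4  {1,2,5,6}→4  {2,3,5,6}→6  {2,4,5,6}→12  {3,4,5,6}→12
  5 left: {0,1,2,4,6}→20  {0,1,2,5,6}→20  {0,2,3,5,6}→30  {0,2,4,5,6}→60  {0,3,4,5,6}→60  {1,2,3,5,6}→10  {1,2,4,5,6}→20  {2,3,4,5,6}→30
  placing 0:x first → 60 extensions
  placing 1:a first → 180 extensions
  placing 3:z first → 120 extensions
  placing 4:b first → 60 extensions
total linear extensions = 420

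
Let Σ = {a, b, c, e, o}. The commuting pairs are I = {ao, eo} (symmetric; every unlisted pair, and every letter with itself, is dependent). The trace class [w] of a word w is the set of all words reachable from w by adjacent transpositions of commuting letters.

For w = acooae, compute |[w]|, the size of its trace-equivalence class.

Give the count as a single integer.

6

drop 0:a onto floor
drop 1:c onto {0:a}
drop 2:o onto {1:c}
drop 3:o onto {2:o}
drop 4:a onto {1:c}
drop 5:e onto {4:a}
ground layer = {0:a}
drop-orders for the pieces not yet dropped (sum over which currently-grounded one goes next):
  1 to go: {3} 1  {5} 1
  2 to go: {2,3} 1  {3,5} 2  {4,5} 1
  3 to go: {2,3,5} 3  {3,4,5} 3
  4 to go: {2,3,4,5} 6
  if 0:a drops first: 6 orders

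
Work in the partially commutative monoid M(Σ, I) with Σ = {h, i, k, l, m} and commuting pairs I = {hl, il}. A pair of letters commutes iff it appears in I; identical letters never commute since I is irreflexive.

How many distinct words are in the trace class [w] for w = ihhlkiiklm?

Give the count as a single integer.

4

drop 0:i onto floor
drop 1:h onto {0:i}
drop 2:h onto {1:h}
drop 3:l onto floor
drop 4:k onto {2:h, 3:l}
drop 5:i onto {4:k}
drop 6:i onto {5:i}
drop 7:k onto {6:i}
drop 8:l onto {7:k}
drop 9:m onto {8:l}
ground layer = {0:i, 3:l}
drop-orders for the pieces not yet dropped (sum over which currently-grounded one goes next):
  1 to go: {9} 1
  2 to go: {8,9} 1
  3 to go: {7,8,9} 1
  4 to go: {6,7,8,9} 1
  5 to go: {5,6,7,8,9} 1
  6 to go: {4,5,6,7,8,9} 1
  7 to go: {2,4,5,6,7,8,9} 1  {3,4,5,6,7,8,9} 1
  8 to go: {1,2,4,5,6,7,8,9} 1  {2,3,4,5,6,7,8,9} 2
  if 0:i drops first: 3 orders
  if 3:l drops first: 1 orders
heap linearizations: 4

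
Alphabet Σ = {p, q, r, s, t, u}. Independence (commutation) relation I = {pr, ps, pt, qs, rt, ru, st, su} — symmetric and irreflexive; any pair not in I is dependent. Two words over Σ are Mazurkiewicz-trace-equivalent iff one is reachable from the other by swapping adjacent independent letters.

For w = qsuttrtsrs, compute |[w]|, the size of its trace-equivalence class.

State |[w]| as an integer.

196

drop 0:q onto floor
drop 1:s onto floor
drop 2:u onto {0:q}
drop 3:t onto {2:u}
drop 4:t onto {3:t}
drop 5:r onto {0:q, 1:s}
drop 6:t onto {4:t}
drop 7:s onto {5:r}
drop 8:r onto {7:s}
drop 9:s onto {8:r}
ground layer = {0:q, 1:s}
drop-orders for the pieces not yet dropped (sum over which currently-grounded one goes next):
  1 to go: {6} 1  {9} 1
  2 to go: {4,6} 1  {6,9} 2  {8,9} 1
  3 to go: {3,4,6} 1  {4,6,9} 3  {6,8,9} 3  {7,8,9} 1
  4 to go: {2,3,4,6} 1  {3,4,6,9} 4  {4,6,8,9} 6  {5,7,8,9} 1  {6,7,8,9} 4
  5 to go: {1,5,7,8,9} 1  {2,3,4,6,9} 5  {3,4,6,8,9} 10  {4,6,7,8,9} 10  {5,6,7,8,9} 5
  6 to go: {1,5,6,7,8,9} 6  {2,3,4,6,8,9} 15  {3,4,6,7,8,9} 20  {4,5,6,7,8,9} 15
  7 to go: {1,4,5,6,7,8,9} 21  {2,3,4,6,7,8,9} 35  {3,4,5,6,7,8,9} 35
  8 to go: {1,3,4,5,6,7,8,9} 56  {2,3,4,5,6,7,8,9} 70
  if 0:q drops first: 126 orders
  if 1:s drops first: 70 orders
heap linearizations: 196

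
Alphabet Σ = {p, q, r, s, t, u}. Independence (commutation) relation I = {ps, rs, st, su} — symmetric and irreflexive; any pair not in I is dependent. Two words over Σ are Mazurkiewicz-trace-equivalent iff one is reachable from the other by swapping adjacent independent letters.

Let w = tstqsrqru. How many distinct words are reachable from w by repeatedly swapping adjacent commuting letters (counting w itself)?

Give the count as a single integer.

drop 0:t onto floor
drop 1:s onto floor
drop 2:t onto {0:t}
drop 3:q onto {1:s, 2:t}
drop 4:s onto {3:q}
drop 5:r onto {3:q}
drop 6:q onto {4:s, 5:r}
drop 7:r onto {6:q}
drop 8:u onto {7:r}
ground layer = {0:t, 1:s}
drop-orders for the pieces not yet dropped (sum over which currently-grounded one goes next):
  1 to go: {8} 1
  2 to go: {7,8} 1
  3 to go: {6,7,8} 1
  4 to go: {4,6,7,8} 1  {5,6,7,8} 1
  5 to go: {4,5,6,7,8} 2
  6 to go: {3,4,5,6,7,8} 2
  7 to go: {1,3,4,5,6,7,8} 2  {2,3,4,5,6,7,8} 2
  if 0:t drops first: 4 orders
  if 1:s drops first: 2 orders
heap linearizations: 6

6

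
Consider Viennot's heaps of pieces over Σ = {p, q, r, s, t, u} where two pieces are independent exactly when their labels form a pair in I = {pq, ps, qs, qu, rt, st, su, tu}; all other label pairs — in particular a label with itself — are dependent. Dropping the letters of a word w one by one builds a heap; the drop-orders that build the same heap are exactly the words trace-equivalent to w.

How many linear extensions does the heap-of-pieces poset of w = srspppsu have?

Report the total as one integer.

15

drop 0:s onto floor
drop 1:r onto {0:s}
drop 2:s onto {1:r}
drop 3:p onto {1:r}
drop 4:p onto {3:p}
drop 5:p onto {4:p}
drop 6:s onto {2:s}
drop 7:u onto {5:p}
ground layer = {0:s}
drop-orders for the pieces not yet dropped (sum over which currently-grounded one goes next):
  1 to go: {6} 1  {7} 1
  2 to go: {2,6} 1  {5,7} 1  {6,7} 2
  3 to go: {2,6,7} 3  {4,5,7} 1  {5,6,7} 3
  4 to go: {2,5,6,7} 6  {3,4,5,7} 1  {4,5,6,7} 4
  5 to go: {2,4,5,6,7} 10  {3,4,5,6,7} 5
  6 to go: {2,3,4,5,6,7} 15
  if 0:s drops first: 15 orders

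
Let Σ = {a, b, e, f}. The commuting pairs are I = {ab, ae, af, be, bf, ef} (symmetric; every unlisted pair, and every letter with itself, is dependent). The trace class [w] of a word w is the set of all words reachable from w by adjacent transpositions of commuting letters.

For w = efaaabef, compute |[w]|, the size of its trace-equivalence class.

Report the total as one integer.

1680

piece 0:e — minimal
piece 1:f — minimal
piece 2:a — minimal
piece 3:a rests on {2:a}
piece 4:a rests on {3:a}
piece 5:b — minimal
piece 6:e rests on {0:e}
piece 7:f rests on {1:f}
minimal pieces: {0:e, 1:f, 2:a, 5:b}
ways to finish when only these pieces remain (= sum over removing one remaining piece with nothing left below it):
  1 left: {4}→1  {5}→1  {6}→1  {7}→1
  2 left: {0,6}→1  {1,7}→1  {3,4}→1  {4,5}→2  {4,6}→2  {4,7}→2  {5,6}→2  {5,7}→2  {6,7}→2
  3 left: {0,4,6}→3  {0,5,6}→3  {0,6,7}→3  {1,4,7}→3  {1,5,7}→3  {1,6,7}→3  {2,3,4}→1  {3,4,5}→3  {3,4,6}→3  {3,4,7}→3  {4,5,6}→6  {4,5,7}→6  {4,6,7}→6  {5,6,7}→6
  4 left: {0,1,6,7}→6  {0,3,4,6}→6  {0,4,5,6}→12  {0,4,6,7}→12  {0,5,6,7}→12  {1,3,4,7}→6  {1,4,5,7}→12  {1,4,6,7}→12  {1,5,6,7}→12  {2,3,4,5}→4  {2,3,4,6}→4  {2,3,4,7}→4  {3,4,5,6}→12  {3,4,5,7}→12  {3,4,6,7}→12  {4,5,6,7}→24
  5 left: {0,1,4,6,7}→30  {0,1,5,6,7}→30  {0,2,3,4,6}→10  {0,3,4,5,6}→30  {0,3,4,6,7}→30  {0,4,5,6,7}→60  {1,2,3,4,7}→10  {1,3,4,5,7}→30  {1,3,4,6,7}→30  {1,4,5,6,7}→60  {2,3,4,5,6}→20  {2,3,4,5,7}→20  {2,3,4,6,7}→20  {3,4,5,6,7}→60
  6 left: {0,1,3,4,6,7}→90  {0,1,4,5,6,7}→180  {0,2,3,4,5,6}→60  {0,2,3,4,6,7}→60  {0,3,4,5,6,7}→180  {1,2,3,4,5,7}→60  {1,2,3,4,6,7}→60  {1,3,4,5,6,7}→180  {2,3,4,5,6,7}→120
  placing 0:e first → 420 extensions
  placing 1:f first → 420 extensions
  placing 2:a first → 630 extensions
  placing 5:b first → 210 extensions
total linear extensions = 1680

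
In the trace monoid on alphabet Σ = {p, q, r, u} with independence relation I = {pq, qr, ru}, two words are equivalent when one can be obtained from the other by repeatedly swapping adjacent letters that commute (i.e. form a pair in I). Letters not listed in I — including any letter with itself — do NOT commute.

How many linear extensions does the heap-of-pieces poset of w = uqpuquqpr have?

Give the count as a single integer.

6

0(u) covers ∅
1(q) covers 0:u
2(p) covers 0:u
3(u) covers 1:q, 2:p
4(q) covers 3:u
5(u) covers 4:q
6(q) covers 5:u
7(p) covers 5:u
8(r) covers 7:p
floor of heap: 0:u
completions by unplaced set U, small U first (add the entries for U minus each lowest piece of U):
  |U|=1: {6}:1  {8}:1
  |U|=2: {6,8}:2  {7,8}:1
  |U|=3: {6,7,8}:3
  |U|=4: {5,6,7,8}:3
  |U|=5: {4,5,6,7,8}:3
  |U|=6: {3,4,5,6,7,8}:3
  |U|=7: {1,3,4,5,6,7,8}:3  {2,3,4,5,6,7,8}:3
  start at 0(u): 6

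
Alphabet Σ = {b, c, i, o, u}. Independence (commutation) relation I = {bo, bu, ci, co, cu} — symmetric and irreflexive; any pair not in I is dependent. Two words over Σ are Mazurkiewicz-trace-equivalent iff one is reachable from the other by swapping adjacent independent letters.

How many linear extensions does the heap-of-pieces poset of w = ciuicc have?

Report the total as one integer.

20

#0=c has no predecessor
#1=i has no predecessor
#2=u depends on [1:i]
#3=i depends on [2:u]
#4=c depends on [0:c]
#5=c depends on [4:c]
sources: [0:c, 1:i]
N(rest) = Σ N(rest − s) over sources s of rest; N(one piece) = 1:
  size 1 → [3]=1  [5]=1
  size 2 → [2,3]=1  [3,5]=2  [4,5]=1
  size 3 → [0,4,5]=1  [1,2,3]=1  [2,3,5]=3  [3,4,5]=3
  size 4 → [0,3,4,5]=4  [1,2,3,5]=4  [2,3,4,5]=6
  first=0(c) contributes 10
  first=1(i) contributes 10
|[w]| = 20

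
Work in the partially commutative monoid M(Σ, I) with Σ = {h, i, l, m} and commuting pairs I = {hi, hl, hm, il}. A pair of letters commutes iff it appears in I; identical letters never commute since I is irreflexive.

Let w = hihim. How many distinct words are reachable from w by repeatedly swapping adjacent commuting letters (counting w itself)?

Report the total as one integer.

0(h) covers ∅
1(i) covers ∅
2(h) covers 0:h
3(i) covers 1:i
4(m) covers 3:i
floor of heap: 0:h, 1:i
completions by unplaced set U, small U first (add the entries for U minus each lowest piece of U):
  |U|=1: {2}:1  {4}:1
  |U|=2: {0,2}:1  {2,4}:2  {3,4}:1
  |U|=3: {0,2,4}:3  {1,3,4}:1  {2,3,4}:3
  start at 0(h): 4
  start at 1(i): 6
sum over floor = 10

10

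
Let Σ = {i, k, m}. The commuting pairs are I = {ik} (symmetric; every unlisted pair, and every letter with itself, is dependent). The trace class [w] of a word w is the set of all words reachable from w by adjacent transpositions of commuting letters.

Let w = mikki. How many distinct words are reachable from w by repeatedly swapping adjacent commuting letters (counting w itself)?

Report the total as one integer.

6

piece 0:m — minimal
piece 1:i rests on {0:m}
piece 2:k rests on {0:m}
piece 3:k rests on {2:k}
piece 4:i rests on {1:i}
minimal pieces: {0:m}
ways to finish when only these pieces remain (= sum over removing one remaining piece with nothing left below it):
  1 left: {3}→1  {4}→1
  2 left: {1,4}→1  {2,3}→1  {3,4}→2
  3 left: {1,3,4}→3  {2,3,4}→3
  placing 0:m first → 6 extensions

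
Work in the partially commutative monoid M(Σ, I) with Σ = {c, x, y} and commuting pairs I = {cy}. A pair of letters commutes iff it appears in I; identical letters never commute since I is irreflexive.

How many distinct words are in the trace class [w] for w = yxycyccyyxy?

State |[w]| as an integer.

#0=y has no predecessor
#1=x depends on [0:y]
#2=y depends on [1:x]
#3=c depends on [1:x]
#4=y depends on [2:y]
#5=c depends on [3:c]
#6=c depends on [5:c]
#7=y depends on [4:y]
#8=y depends on [7:y]
#9=x depends on [6:c, 8:y]
#10=y depends on [9:x]
sources: [0:y]
N(rest) = Σ N(rest − s) over sources s of rest; N(one piece) = 1:
  size 1 → [10]=1
  size 2 → [9,10]=1
  size 3 → [6,9,10]=1  [8,9,10]=1
  size 4 → [5,6,9,10]=1  [6,8,9,10]=2  [7,8,9,10]=1
  size 5 → [3,5,6,9,10]=1  [4,7,8,9,10]=1  [5,6,8,9,10]=3  [6,7,8,9,10]=3
  size 6 → [2,4,7,8,9,10]=1  [3,5,6,8,9,10]=4  [4,6,7,8,9,10]=4  [5,6,7,8,9,10]=6
  size 7 → [2,4,6,7,8,9,10]=5  [3,5,6,7,8,9,10]=10  [4,5,6,7,8,9,10]=10
  size 8 → [2,4,5,6,7,8,9,10]=15  [3,4,5,6,7,8,9,10]=20
  size 9 → [2,3,4,5,6,7,8,9,10]=35
  first=0(y) contributes 35

35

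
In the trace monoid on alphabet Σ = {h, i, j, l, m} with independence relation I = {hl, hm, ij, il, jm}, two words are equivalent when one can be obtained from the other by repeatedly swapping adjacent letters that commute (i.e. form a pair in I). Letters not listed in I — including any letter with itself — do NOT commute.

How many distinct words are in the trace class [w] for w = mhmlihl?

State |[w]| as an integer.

piece 0:m — minimal
piece 1:h — minimal
piece 2:m rests on {0:m}
piece 3:l rests on {2:m}
piece 4:i rests on {1:h, 2:m}
piece 5:h rests on {4:i}
piece 6:l rests on {3:l}
minimal pieces: {0:m, 1:h}
ways to finish when only these pieces remain (= sum over removing one remaining piece with nothing left below it):
  1 left: {5}→1  {6}→1
  2 left: {3,6}→1  {4,5}→1  {5,6}→2
  3 left: {1,4,5}→1  {3,5,6}→3  {4,5,6}→3
  4 left: {1,4,5,6}→4  {3,4,5,6}→6
  5 left: {1,3,4,5,6}→10  {2,3,4,5,6}→6
  placing 0:m first → 16 extensions
  placing 1:h first → 6 extensions
total linear extensions = 22

22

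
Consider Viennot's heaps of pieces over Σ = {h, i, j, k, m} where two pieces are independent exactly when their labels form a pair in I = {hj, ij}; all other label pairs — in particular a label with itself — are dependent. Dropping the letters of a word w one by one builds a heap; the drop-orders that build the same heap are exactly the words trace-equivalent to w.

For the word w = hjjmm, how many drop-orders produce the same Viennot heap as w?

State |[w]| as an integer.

drop 0:h onto floor
drop 1:j onto floor
drop 2:j onto {1:j}
drop 3:m onto {0:h, 2:j}
drop 4:m onto {3:m}
ground layer = {0:h, 1:j}
drop-orders for the pieces not yet dropped (sum over which currently-grounded one goes next):
  1 to go: {4} 1
  2 to go: {3,4} 1
  3 to go: {0,3,4} 1  {2,3,4} 1
  if 0:h drops first: 1 orders
  if 1:j drops first: 2 orders
heap linearizations: 3

3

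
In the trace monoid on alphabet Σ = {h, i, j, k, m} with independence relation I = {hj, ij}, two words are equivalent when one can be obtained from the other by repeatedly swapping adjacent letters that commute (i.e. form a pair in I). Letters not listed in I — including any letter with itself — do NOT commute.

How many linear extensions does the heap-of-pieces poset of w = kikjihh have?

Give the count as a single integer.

0(k) covers ∅
1(i) covers 0:k
2(k) covers 1:i
3(j) covers 2:k
4(i) covers 2:k
5(h) covers 4:i
6(h) covers 5:h
floor of heap: 0:k
completions by unplaced set U, small U first (add the entries for U minus each lowest piece of U):
  |U|=1: {3}:1  {6}:1
  |U|=2: {3,6}:2  {5,6}:1
  |U|=3: {3,5,6}:3  {4,5,6}:1
  |U|=4: {3,4,5,6}:4
  |U|=5: {2,3,4,5,6}:4
  start at 0(k): 4

4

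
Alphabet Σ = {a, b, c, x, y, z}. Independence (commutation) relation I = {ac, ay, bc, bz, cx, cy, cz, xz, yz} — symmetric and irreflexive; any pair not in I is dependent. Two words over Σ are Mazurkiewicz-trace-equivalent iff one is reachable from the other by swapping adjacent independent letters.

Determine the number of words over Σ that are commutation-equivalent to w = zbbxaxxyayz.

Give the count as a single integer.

#0=z has no predecessor
#1=b has no predecessor
#2=b depends on [1:b]
#3=x depends on [2:b]
#4=a depends on [0:z, 3:x]
#5=x depends on [4:a]
#6=x depends on [5:x]
#7=y depends on [6:x]
#8=a depends on [6:x]
#9=y depends on [7:y]
#10=z depends on [8:a]
sources: [0:z, 1:b]
N(rest) = Σ N(rest − s) over sources s of rest; N(one piece) = 1:
  size 1 → [9]=1  [10]=1
  size 2 → [7,9]=1  [8,10]=1  [9,10]=2
  size 3 → [7,9,10]=3  [8,9,10]=3
  size 4 → [7,8,9,10]=6
  size 5 → [6,7,8,9,10]=6
  size 6 → [5,6,7,8,9,10]=6
  size 7 → [4,5,6,7,8,9,10]=6
  size 8 → [0,4,5,6,7,8,9,10]=6  [3,4,5,6,7,8,9,10]=6
  size 9 → [0,3,4,5,6,7,8,9,10]=12  [2,3,4,5,6,7,8,9,10]=6
  first=0(z) contributes 6
  first=1(b) contributes 18
|[w]| = 24

24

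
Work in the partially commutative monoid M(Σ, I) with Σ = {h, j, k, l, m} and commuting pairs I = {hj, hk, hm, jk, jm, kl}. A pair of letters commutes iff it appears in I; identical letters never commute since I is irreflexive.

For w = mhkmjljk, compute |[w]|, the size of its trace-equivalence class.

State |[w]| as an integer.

70

#0=m has no predecessor
#1=h has no predecessor
#2=k depends on [0:m]
#3=m depends on [2:k]
#4=j has no predecessor
#5=l depends on [1:h, 3:m, 4:j]
#6=j depends on [5:l]
#7=k depends on [3:m]
sources: [0:m, 1:h, 4:j]
N(rest) = Σ N(rest − s) over sources s of rest; N(one piece) = 1:
  size 1 → [6]=1  [7]=1
  size 2 → [5,6]=1  [6,7]=2
  size 3 → [1,5,6]=1  [4,5,6]=1  [5,6,7]=3
  size 4 → [1,4,5,6]=2  [1,5,6,7]=4  [3,5,6,7]=3  [4,5,6,7]=4
  size 5 → [1,3,5,6,7]=7  [1,4,5,6,7]=10  [2,3,5,6,7]=3  [3,4,5,6,7]=7
  size 6 → [0,2,3,5,6,7]=3  [1,2,3,5,6,7]=10  [1,3,4,5,6,7]=24  [2,3,4,5,6,7]=10
  first=0(m) contributes 44
  first=1(h) contributes 13
  first=4(j) contributes 13
|[w]| = 70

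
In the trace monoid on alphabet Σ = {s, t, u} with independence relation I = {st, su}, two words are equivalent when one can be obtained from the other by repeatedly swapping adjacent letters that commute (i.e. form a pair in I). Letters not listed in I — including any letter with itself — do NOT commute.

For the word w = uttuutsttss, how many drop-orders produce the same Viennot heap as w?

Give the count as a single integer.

#0=u has no predecessor
#1=t depends on [0:u]
#2=t depends on [1:t]
#3=u depends on [2:t]
#4=u depends on [3:u]
#5=t depends on [4:u]
#6=s has no predecessor
#7=t depends on [5:t]
#8=t depends on [7:t]
#9=s depends on [6:s]
#10=s depends on [9:s]
sources: [0:u, 6:s]
N(rest) = Σ N(rest − s) over sources s of rest; N(one piece) = 1:
  size 1 → [8]=1  [10]=1
  size 2 → [7,8]=1  [8,10]=2  [9,10]=1
  size 3 → [5,7,8]=1  [6,9,10]=1  [7,8,10]=3  [8,9,10]=3
  size 4 → [4,5,7,8]=1  [5,7,8,10]=4  [6,8,9,10]=4  [7,8,9,10]=6
  size 5 → [3,4,5,7,8]=1  [4,5,7,8,10]=5  [5,7,8,9,10]=10  [6,7,8,9,10]=10
  size 6 → [2,3,4,5,7,8]=1  [3,4,5,7,8,10]=6  [4,5,7,8,9,10]=15  [5,6,7,8,9,10]=20
  size 7 → [1,2,3,4,5,7,8]=1  [2,3,4,5,7,8,10]=7  [3,4,5,7,8,9,10]=21  [4,5,6,7,8,9,10]=35
  size 8 → [0,1,2,3,4,5,7,8]=1  [1,2,3,4,5,7,8,10]=8  [2,3,4,5,7,8,9,10]=28  [3,4,5,6,7,8,9,10]=56
  size 9 → [0,1,2,3,4,5,7,8,10]=9  [1,2,3,4,5,7,8,9,10]=36  [2,3,4,5,6,7,8,9,10]=84
  first=0(u) contributes 120
  first=6(s) contributes 45
|[w]| = 165

165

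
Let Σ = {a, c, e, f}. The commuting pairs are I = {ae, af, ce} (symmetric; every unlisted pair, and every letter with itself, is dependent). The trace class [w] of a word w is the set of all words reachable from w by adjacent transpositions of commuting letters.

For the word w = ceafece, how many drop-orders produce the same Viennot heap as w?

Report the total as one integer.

21

#0=c has no predecessor
#1=e has no predecessor
#2=a depends on [0:c]
#3=f depends on [0:c, 1:e]
#4=e depends on [3:f]
#5=c depends on [2:a, 3:f]
#6=e depends on [4:e]
sources: [0:c, 1:e]
N(rest) = Σ N(rest − s) over sources s of rest; N(one piece) = 1:
  size 1 → [5]=1  [6]=1
  size 2 → [2,5]=1  [4,6]=1  [5,6]=2
  size 3 → [2,5,6]=3  [4,5,6]=3
  size 4 → [2,4,5,6]=6  [3,4,5,6]=3
  size 5 → [1,3,4,5,6]=3  [2,3,4,5,6]=9
  first=0(c) contributes 12
  first=1(e) contributes 9
|[w]| = 21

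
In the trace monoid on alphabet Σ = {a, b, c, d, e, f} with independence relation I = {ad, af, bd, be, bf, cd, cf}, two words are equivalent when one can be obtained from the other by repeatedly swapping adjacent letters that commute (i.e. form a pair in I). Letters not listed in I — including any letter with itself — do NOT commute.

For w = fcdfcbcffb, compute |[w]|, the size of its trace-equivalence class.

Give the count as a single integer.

252

0(f) covers ∅
1(c) covers ∅
2(d) covers 0:f
3(f) covers 2:d
4(c) covers 1:c
5(b) covers 4:c
6(c) covers 5:b
7(f) covers 3:f
8(f) covers 7:f
9(b) covers 6:c
floor of heap: 0:f, 1:c
completions by unplaced set U, small U first (add the entries for U minus each lowest piece of U):
  |U|=1: {8}:1  {9}:1
  |U|=2: {6,9}:1  {7,8}:1  {8,9}:2
  |U|=3: {3,7,8}:1  {5,6,9}:1  {6,8,9}:3  {7,8,9}:3
  |U|=4: {2,3,7,8}:1  {3,7,8,9}:4  {4,5,6,9}:1  {5,6,8,9}:4  {6,7,8,9}:6
  |U|=5: {0,2,3,7,8}:1  {1,4,5,6,9}:1  {2,3,7,8,9}:5  {3,6,7,8,9}:10  {4,5,6,8,9}:5  {5,6,7,8,9}:10
  |U|=6: {0,2,3,7,8,9}:6  {1,4,5,6,8,9}:6  {2,3,6,7,8,9}:15  {3,5,6,7,8,9}:20  {4,5,6,7,8,9}:15
  |U|=7: {0,2,3,6,7,8,9}:21  {1,4,5,6,7,8,9}:21  {2,3,5,6,7,8,9}:35  {3,4,5,6,7,8,9}:35
  |U|=8: {0,2,3,5,6,7,8,9}:56  {1,3,4,5,6,7,8,9}:56  {2,3,4,5,6,7,8,9}:70
  start at 0(f): 126
  start at 1(c): 126
sum over floor = 252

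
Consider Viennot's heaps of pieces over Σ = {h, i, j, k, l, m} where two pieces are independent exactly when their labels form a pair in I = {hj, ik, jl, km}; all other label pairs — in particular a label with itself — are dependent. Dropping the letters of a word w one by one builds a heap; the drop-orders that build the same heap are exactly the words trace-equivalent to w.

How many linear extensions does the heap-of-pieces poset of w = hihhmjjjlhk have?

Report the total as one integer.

piece 0:h — minimal
piece 1:i rests on {0:h}
piece 2:h rests on {1:i}
piece 3:h rests on {2:h}
piece 4:m rests on {3:h}
piece 5:j rests on {4:m}
piece 6:j rests on {5:j}
piece 7:j rests on {6:j}
piece 8:l rests on {4:m}
piece 9:h rests on {8:l}
piece 10:k rests on {7:j, 9:h}
minimal pieces: {0:h}
ways to finish when only these pieces remain (= sum over removing one remaining piece with nothing left below it):
  1 left: {10}→1
  2 left: {7,10}→1  {9,10}→1
  3 left: {6,7,10}→1  {7,9,10}→2  {8,9,10}→1
  4 left: {5,6,7,10}→1  {6,7,9,10}→3  {7,8,9,10}→3
  5 left: {5,6,7,9,10}→4  {6,7,8,9,10}→6
  6 left: {5,6,7,8,9,10}→10
  7 left: {4,5,6,7,8,9,10}→10
  8 left: {3,4,5,6,7,8,9,10}→10
  9 left: {2,3,4,5,6,7,8,9,10}→10
  placing 0:h first → 10 extensions

10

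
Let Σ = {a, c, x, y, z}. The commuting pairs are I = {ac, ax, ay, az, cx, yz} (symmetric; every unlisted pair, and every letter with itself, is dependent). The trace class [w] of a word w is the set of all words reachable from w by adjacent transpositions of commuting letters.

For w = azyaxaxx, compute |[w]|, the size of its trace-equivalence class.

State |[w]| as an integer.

#0=a has no predecessor
#1=z has no predecessor
#2=y has no predecessor
#3=a depends on [0:a]
#4=x depends on [1:z, 2:y]
#5=a depends on [3:a]
#6=x depends on [4:x]
#7=x depends on [6:x]
sources: [0:a, 1:z, 2:y]
N(rest) = Σ N(rest − s) over sources s of rest; N(one piece) = 1:
  size 1 → [5]=1  [7]=1
  size 2 → [3,5]=1  [5,7]=2  [6,7]=1
  size 3 → [0,3,5]=1  [3,5,7]=3  [4,6,7]=1  [5,6,7]=3
  size 4 → [0,3,5,7]=4  [1,4,6,7]=1  [2,4,6,7]=1  [3,5,6,7]=6  [4,5,6,7]=4
  size 5 → [0,3,5,6,7]=10  [1,2,4,6,7]=2  [1,4,5,6,7]=5  [2,4,5,6,7]=5  [3,4,5,6,7]=10
  size 6 → [0,3,4,5,6,7]=20  [1,2,4,5,6,7]=12  [1,3,4,5,6,7]=15  [2,3,4,5,6,7]=15
  first=0(a) contributes 42
  first=1(z) contributes 35
  first=2(y) contributes 35
|[w]| = 112

112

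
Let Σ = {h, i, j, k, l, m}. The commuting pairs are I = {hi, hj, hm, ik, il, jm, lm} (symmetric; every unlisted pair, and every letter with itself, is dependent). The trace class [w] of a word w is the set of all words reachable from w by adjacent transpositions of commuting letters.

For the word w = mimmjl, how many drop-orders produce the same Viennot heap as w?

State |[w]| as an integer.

piece 0:m — minimal
piece 1:i rests on {0:m}
piece 2:m rests on {1:i}
piece 3:m rests on {2:m}
piece 4:j rests on {1:i}
piece 5:l rests on {4:j}
minimal pieces: {0:m}
ways to finish when only these pieces remain (= sum over removing one remaining piece with nothing left below it):
  1 left: {3}→1  {5}→1
  2 left: {2,3}→1  {3,5}→2  {4,5}→1
  3 left: {2,3,5}→3  {3,4,5}→3
  4 left: {2,3,4,5}→6
  placing 0:m first → 6 extensions

6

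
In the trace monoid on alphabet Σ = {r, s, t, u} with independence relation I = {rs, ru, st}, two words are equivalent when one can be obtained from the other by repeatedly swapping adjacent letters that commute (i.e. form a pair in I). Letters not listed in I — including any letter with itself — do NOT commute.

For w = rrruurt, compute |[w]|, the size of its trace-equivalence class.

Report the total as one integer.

drop 0:r onto floor
drop 1:r onto {0:r}
drop 2:r onto {1:r}
drop 3:u onto floor
drop 4:u onto {3:u}
drop 5:r onto {2:r}
drop 6:t onto {4:u, 5:r}
ground layer = {0:r, 3:u}
drop-orders for the pieces not yet dropped (sum over which currently-grounded one goes next):
  1 to go: {6} 1
  2 to go: {4,6} 1  {5,6} 1
  3 to go: {2,5,6} 1  {3,4,6} 1  {4,5,6} 2
  4 to go: {1,2,5,6} 1  {2,4,5,6} 3  {3,4,5,6} 3
  5 to go: {0,1,2,5,6} 1  {1,2,4,5,6} 4  {2,3,4,5,6} 6
  if 0:r drops first: 10 orders
  if 3:u drops first: 5 orders
heap linearizations: 15

15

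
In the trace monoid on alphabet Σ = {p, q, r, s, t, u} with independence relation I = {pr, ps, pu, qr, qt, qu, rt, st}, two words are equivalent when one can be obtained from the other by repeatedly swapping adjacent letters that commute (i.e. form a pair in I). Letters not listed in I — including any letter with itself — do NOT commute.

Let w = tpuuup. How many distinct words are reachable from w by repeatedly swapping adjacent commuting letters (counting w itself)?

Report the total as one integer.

drop 0:t onto floor
drop 1:p onto {0:t}
drop 2:u onto {0:t}
drop 3:u onto {2:u}
drop 4:u onto {3:u}
drop 5:p onto {1:p}
ground layer = {0:t}
drop-orders for the pieces not yet dropped (sum over which currently-grounded one goes next):
  1 to go: {4} 1  {5} 1
  2 to go: {1,5} 1  {3,4} 1  {4,5} 2
  3 to go: {1,4,5} 3  {2,3,4} 1  {3,4,5} 3
  4 to go: {1,3,4,5} 6  {2,3,4,5} 4
  if 0:t drops first: 10 orders

10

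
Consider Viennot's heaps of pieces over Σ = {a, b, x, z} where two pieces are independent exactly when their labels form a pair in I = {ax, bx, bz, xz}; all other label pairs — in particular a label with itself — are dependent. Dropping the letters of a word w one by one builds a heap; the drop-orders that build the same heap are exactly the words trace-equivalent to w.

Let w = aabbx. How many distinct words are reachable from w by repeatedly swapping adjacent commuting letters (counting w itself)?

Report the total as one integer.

0(a) covers ∅
1(a) covers 0:a
2(b) covers 1:a
3(b) covers 2:b
4(x) covers ∅
floor of heap: 0:a, 4:x
completions by unplaced set U, small U first (add the entries for U minus each lowest piece of U):
  |U|=1: {3}:1  {4}:1
  |U|=2: {2,3}:1  {3,4}:2
  |U|=3: {1,2,3}:1  {2,3,4}:3
  start at 0(a): 4
  start at 4(x): 1
sum over floor = 5

5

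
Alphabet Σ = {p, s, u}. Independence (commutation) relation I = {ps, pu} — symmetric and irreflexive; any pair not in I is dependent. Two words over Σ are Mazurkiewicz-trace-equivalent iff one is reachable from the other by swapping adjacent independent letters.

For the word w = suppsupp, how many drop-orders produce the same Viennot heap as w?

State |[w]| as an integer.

70

piece 0:s — minimal
piece 1:u rests on {0:s}
piece 2:p — minimal
piece 3:p rests on {2:p}
piece 4:s rests on {1:u}
piece 5:u rests on {4:s}
piece 6:p rests on {3:p}
piece 7:p rests on {6:p}
minimal pieces: {0:s, 2:p}
ways to finish when only these pieces remain (= sum over removing one remaining piece with nothing left below it):
  1 left: {5}→1  {7}→1
  2 left: {4,5}→1  {5,7}→2  {6,7}→1
  3 left: {1,4,5}→1  {3,6,7}→1  {4,5,7}→3  {5,6,7}→3
  4 left: {0,1,4,5}→1  {1,4,5,7}→4  {2,3,6,7}→1  {3,5,6,7}→4  {4,5,6,7}→6
  5 left: {0,1,4,5,7}→5  {1,4,5,6,7}→10  {2,3,5,6,7}→5  {3,4,5,6,7}→10
  6 left: {0,1,4,5,6,7}→15  {1,3,4,5,6,7}→20  {2,3,4,5,6,7}→15
  placing 0:s first → 35 extensions
  placing 2:p first → 35 extensions
total linear extensions = 70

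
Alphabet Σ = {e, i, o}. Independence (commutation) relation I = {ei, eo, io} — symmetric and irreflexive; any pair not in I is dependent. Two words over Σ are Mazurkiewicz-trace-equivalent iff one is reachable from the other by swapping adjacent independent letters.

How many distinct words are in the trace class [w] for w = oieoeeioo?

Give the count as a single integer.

0(o) covers ∅
1(i) covers ∅
2(e) covers ∅
3(o) covers 0:o
4(e) covers 2:e
5(e) covers 4:e
6(i) covers 1:i
7(o) covers 3:o
8(o) covers 7:o
floor of heap: 0:o, 1:i, 2:e
completions by unplaced set U, small U first (add the entries for U minus each lowest piece of U):
  |U|=1: {5}:1  {6}:1  {8}:1
  |U|=2: {1,6}:1  {4,5}:1  {5,6}:2  {5,8}:2  {6,8}:2  {7,8}:1
  |U|=3: {1,5,6}:3  {1,6,8}:3  {2,4,5}:1  {3,7,8}:1  {4,5,6}:3  {4,5,8}:3  {5,6,8}:6  {5,7,8}:3  {6,7,8}:3
  |U|=4: {0,3,7,8}:1  {1,4,5,6}:6  {1,5,6,8}:12  {1,6,7,8}:6  {2,4,5,6}:4  {2,4,5,8}:4  {3,5,7,8}:4  {3,6,7,8}:4  {4,5,6,8}:12  {4,5,7,8}:6  {5,6,7,8}:12
  |U|=5: {0,3,5,7,8}:5  {0,3,6,7,8}:5  {1,2,4,5,6}:10  {1,3,6,7,8}:10  {1,4,5,6,8}:30  {1,5,6,7,8}:30  {2,4,5,6,8}:20  {2,4,5,7,8}:10  {3,4,5,7,8}:10  {3,5,6,7,8}:20  {4,5,6,7,8}:30
  |U|=6: {0,1,3,6,7,8}:15  {0,3,4,5,7,8}:15  {0,3,5,6,7,8}:30  {1,2,4,5,6,8}:60  {1,3,5,6,7,8}:60  {1,4,5,6,7,8}:90  {2,3,4,5,7,8}:20  {2,4,5,6,7,8}:60  {3,4,5,6,7,8}:60
  |U|=7: {0,1,3,5,6,7,8}:105  {0,2,3,4,5,7,8}:35  {0,3,4,5,6,7,8}:105  {1,2,4,5,6,7,8}:210  {1,3,4,5,6,7,8}:210  {2,3,4,5,6,7,8}:140
  start at 0(o): 560
  start at 1(i): 280
  start at 2(e): 420
sum over floor = 1260

1260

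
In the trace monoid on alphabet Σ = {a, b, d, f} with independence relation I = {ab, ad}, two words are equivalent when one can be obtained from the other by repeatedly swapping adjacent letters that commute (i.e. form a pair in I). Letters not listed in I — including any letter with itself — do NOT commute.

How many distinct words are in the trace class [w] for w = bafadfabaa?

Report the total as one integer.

drop 0:b onto floor
drop 1:a onto floor
drop 2:f onto {0:b, 1:a}
drop 3:a onto {2:f}
drop 4:d onto {2:f}
drop 5:f onto {3:a, 4:d}
drop 6:a onto {5:f}
drop 7:b onto {5:f}
drop 8:a onto {6:a}
drop 9:a onto {8:a}
ground layer = {0:b, 1:a}
drop-orders for the pieces not yet dropped (sum over which currently-grounded one goes next):
  1 to go: {7} 1  {9} 1
  2 to go: {7,9} 2  {8,9} 1
  3 to go: {6,8,9} 1  {7,8,9} 3
  4 to go: {6,7,8,9} 4
  5 to go: {5,6,7,8,9} 4
  6 to go: {3,5,6,7,8,9} 4  {4,5,6,7,8,9} 4
  7 to go: {3,4,5,6,7,8,9} 8
  8 to go: {2,3,4,5,6,7,8,9} 8
  if 0:b drops first: 8 orders
  if 1:a drops first: 8 orders
heap linearizations: 16

16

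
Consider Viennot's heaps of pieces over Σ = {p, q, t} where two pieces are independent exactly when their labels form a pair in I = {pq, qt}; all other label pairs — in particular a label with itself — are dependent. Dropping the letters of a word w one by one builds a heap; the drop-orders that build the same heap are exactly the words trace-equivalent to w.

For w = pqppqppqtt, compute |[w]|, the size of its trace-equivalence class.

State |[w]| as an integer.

120

piece 0:p — minimal
piece 1:q — minimal
piece 2:p rests on {0:p}
piece 3:p rests on {2:p}
piece 4:q rests on {1:q}
piece 5:p rests on {3:p}
piece 6:p rests on {5:p}
piece 7:q rests on {4:q}
piece 8:t rests on {6:p}
piece 9:t rests on {8:t}
minimal pieces: {0:p, 1:q}
ways to finish when only these pieces remain (= sum over removing one remaining piece with nothing left below it):
  1 left: {7}→1  {9}→1
  2 left: {4,7}→1  {7,9}→2  {8,9}→1
  3 left: {1,4,7}→1  {4,7,9}→3  {6,8,9}→1  {7,8,9}→3
  4 left: {1,4,7,9}→4  {4,7,8,9}→6  {5,6,8,9}→1  {6,7,8,9}→4
  5 left: {1,4,7,8,9}→10  {3,5,6,8,9}→1  {4,6,7,8,9}→10  {5,6,7,8,9}→5
  6 left: {1,4,6,7,8,9}→20  {2,3,5,6,8,9}→1  {3,5,6,7,8,9}→6  {4,5,6,7,8,9}→15
  7 left: {0,2,3,5,6,8,9}→1  {1,4,5,6,7,8,9}→35  {2,3,5,6,7,8,9}→7  {3,4,5,6,7,8,9}→21
  8 left: {0,2,3,5,6,7,8,9}→8  {1,3,4,5,6,7,8,9}→56  {2,3,4,5,6,7,8,9}→28
  placing 0:p first → 84 extensions
  placing 1:q first → 36 extensions
total linear extensions = 120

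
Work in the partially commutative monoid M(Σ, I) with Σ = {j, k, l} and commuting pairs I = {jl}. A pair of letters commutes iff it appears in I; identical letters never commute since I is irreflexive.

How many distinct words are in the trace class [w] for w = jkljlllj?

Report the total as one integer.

15

piece 0:j — minimal
piece 1:k rests on {0:j}
piece 2:l rests on {1:k}
piece 3:j rests on {1:k}
piece 4:l rests on {2:l}
piece 5:l rests on {4:l}
piece 6:l rests on {5:l}
piece 7:j rests on {3:j}
minimal pieces: {0:j}
ways to finish when only these pieces remain (= sum over removing one remaining piece with nothing left below it):
  1 left: {6}→1  {7}→1
  2 left: {3,7}→1  {5,6}→1  {6,7}→2
  3 left: {3,6,7}→3  {4,5,6}→1  {5,6,7}→3
  4 left: {2,4,5,6}→1  {3,5,6,7}→6  {4,5,6,7}→4
  5 left: {2,4,5,6,7}→5  {3,4,5,6,7}→10
  6 left: {2,3,4,5,6,7}→15
  placing 0:j first → 15 extensions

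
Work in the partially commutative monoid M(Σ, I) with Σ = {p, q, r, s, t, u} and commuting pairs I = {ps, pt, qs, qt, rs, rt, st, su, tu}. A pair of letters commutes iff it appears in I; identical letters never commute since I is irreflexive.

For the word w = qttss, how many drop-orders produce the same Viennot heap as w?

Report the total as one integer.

drop 0:q onto floor
drop 1:t onto floor
drop 2:t onto {1:t}
drop 3:s onto floor
drop 4:s onto {3:s}
ground layer = {0:q, 1:t, 3:s}
drop-orders for the pieces not yet dropped (sum over which currently-grounded one goes next):
  1 to go: {0} 1  {2} 1  {4} 1
  2 to go: {0,2} 2  {0,4} 2  {1,2} 1  {2,4} 2  {3,4} 1
  3 to go: {0,1,2} 3  {0,2,4} 6  {0,3,4} 3  {1,2,4} 3  {2,3,4} 3
  if 0:q drops first: 6 orders
  if 1:t drops first: 12 orders
  if 3:s drops first: 12 orders
heap linearizations: 30

30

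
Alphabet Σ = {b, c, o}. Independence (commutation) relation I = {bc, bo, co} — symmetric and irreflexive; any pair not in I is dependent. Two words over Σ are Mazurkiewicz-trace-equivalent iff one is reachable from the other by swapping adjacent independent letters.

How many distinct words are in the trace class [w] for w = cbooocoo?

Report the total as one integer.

168

0(c) covers ∅
1(b) covers ∅
2(o) covers ∅
3(o) covers 2:o
4(o) covers 3:o
5(c) covers 0:c
6(o) covers 4:o
7(o) covers 6:o
floor of heap: 0:c, 1:b, 2:o
completions by unplaced set U, small U first (add the entries for U minus each lowest piece of U):
  |U|=1: {1}:1  {5}:1  {7}:1
  |U|=2: {0,5}:1  {1,5}:2  {1,7}:2  {5,7}:2  {6,7}:1
  |U|=3: {0,1,5}:3  {0,5,7}:3  {1,5,7}:6  {1,6,7}:3  {4,6,7}:1  {5,6,7}:3
  |U|=4: {0,1,5,7}:12  {0,5,6,7}:6  {1,4,6,7}:4  {1,5,6,7}:12  {3,4,6,7}:1  {4,5,6,7}:4
  |U|=5: {0,1,5,6,7}:30  {0,4,5,6,7}:10  {1,3,4,6,7}:5  {1,4,5,6,7}:20  {2,3,4,6,7}:1  {3,4,5,6,7}:5
  |U|=6: {0,1,4,5,6,7}:60  {0,3,4,5,6,7}:15  {1,2,3,4,6,7}:6  {1,3,4,5,6,7}:30  {2,3,4,5,6,7}:6
  start at 0(c): 42
  start at 1(b): 21
  start at 2(o): 105
sum over floor = 168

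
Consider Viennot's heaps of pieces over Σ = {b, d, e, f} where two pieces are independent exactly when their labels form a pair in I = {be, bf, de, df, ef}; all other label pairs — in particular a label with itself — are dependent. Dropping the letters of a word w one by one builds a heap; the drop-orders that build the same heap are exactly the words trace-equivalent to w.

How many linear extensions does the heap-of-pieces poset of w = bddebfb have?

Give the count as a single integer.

drop 0:b onto floor
drop 1:d onto {0:b}
drop 2:d onto {1:d}
drop 3:e onto floor
drop 4:b onto {2:d}
drop 5:f onto floor
drop 6:b onto {4:b}
ground layer = {0:b, 3:e, 5:f}
drop-orders for the pieces not yet dropped (sum over which currently-grounded one goes next):
  1 to go: {3} 1  {5} 1  {6} 1
  2 to go: {3,5} 2  {3,6} 2  {4,6} 1  {5,6} 2
  3 to go: {2,4,6} 1  {3,4,6} 3  {3,5,6} 6  {4,5,6} 3
  4 to go: {1,2,4,6} 1  {2,3,4,6} 4  {2,4,5,6} 4  {3,4,5,6} 12
  5 to go: {0,1,2,4,6} 1  {1,2,3,4,6} 5  {1,2,4,5,6} 5  {2,3,4,5,6} 20
  if 0:b drops first: 30 orders
  if 3:e drops first: 6 orders
  if 5:f drops first: 6 orders
heap linearizations: 42

42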